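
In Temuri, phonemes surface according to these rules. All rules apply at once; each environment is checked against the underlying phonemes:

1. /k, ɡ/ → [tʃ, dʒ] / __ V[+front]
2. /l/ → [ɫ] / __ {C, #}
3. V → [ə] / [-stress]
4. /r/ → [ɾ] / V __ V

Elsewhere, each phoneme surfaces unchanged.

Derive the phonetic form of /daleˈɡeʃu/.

Rule 3 applies to /a/ (between /d/ and /l/: in an unstressed syllable) → [ə].
/l/ (between /a/ and /e/) fails the environment for rule 2, so it stays [l].
/e/ (between /l/ and /ɡ/): in an unstressed syllable, so rule 3 applies → [ə].
/ɡ/ (between /e/ and /e/): before a front vowel, so rule 1 applies → [dʒ].
/e/ (between /ɡ/ and /ʃ/): rule 3 targets it, but not in an unstressed syllable → unchanged [e].
/u/ (word-final): in an unstressed syllable, so rule 3 applies → [ə].

[dələˈdʒeʃə]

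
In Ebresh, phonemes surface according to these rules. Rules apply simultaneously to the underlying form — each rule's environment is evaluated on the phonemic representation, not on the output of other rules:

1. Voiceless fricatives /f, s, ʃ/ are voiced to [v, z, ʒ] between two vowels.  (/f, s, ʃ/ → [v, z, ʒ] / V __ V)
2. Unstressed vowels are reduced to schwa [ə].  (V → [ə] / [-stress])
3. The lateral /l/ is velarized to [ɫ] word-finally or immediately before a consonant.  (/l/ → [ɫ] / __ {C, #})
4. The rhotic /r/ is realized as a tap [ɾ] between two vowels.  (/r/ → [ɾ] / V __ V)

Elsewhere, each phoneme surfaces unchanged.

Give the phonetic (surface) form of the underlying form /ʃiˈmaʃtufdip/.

[ʃəˈmaʃtəfdəp]

/ʃ/ (word-initial): rule 1 targets it, but not between two vowels → unchanged [ʃ].
/i/ (between /ʃ/ and /m/): in an unstressed syllable, so rule 2 applies → [ə].
/m/ (between /i/ and /a/): no rule targets it → [m].
/a/ (between /m/ and /ʃ/) fails the environment for rule 2, so it stays [a].
/ʃ/ (between /a/ and /t/): rule 1 targets it, but not between two vowels → unchanged [ʃ].
/t/ (between /ʃ/ and /u/): no rule targets it → [t].
/u/ — between /t/ and /f/, in an unstressed syllable — surfaces as [ə] (rule 2).
/f/ — between /u/ and /d/; rule 1 does not apply here → [f].
/d/ (between /f/ and /i/) is unaffected → [d].
Rule 2 applies to /i/ (between /d/ and /p/: in an unstressed syllable) → [ə].
/p/ (word-final): no rule targets it → [p].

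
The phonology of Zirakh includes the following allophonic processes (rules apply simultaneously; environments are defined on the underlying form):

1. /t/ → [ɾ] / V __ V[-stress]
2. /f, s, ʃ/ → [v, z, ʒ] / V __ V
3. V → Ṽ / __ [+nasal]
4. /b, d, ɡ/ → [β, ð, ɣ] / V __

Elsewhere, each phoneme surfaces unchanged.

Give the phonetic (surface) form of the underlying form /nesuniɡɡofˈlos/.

[nezũniɣɡofˈlos]

/n/ (word-initial): no rule targets it → [n].
/e/ (between /n/ and /s/) is in the target of rule 3 but the environment (before a nasal consonant) is not met → [e].
/s/ (between /e/ and /u/): between two vowels, so rule 2 applies → [z].
/u/ meets the environment for rule 3 (before a nasal consonant) → [ũ].
/n/ (between /u/ and /i/) is unaffected → [n].
/i/ (between /n/ and /ɡ/) fails the environment for rule 3, so it stays [i].
/ɡ/ meets the environment for rule 4 (immediately after a vowel) → [ɣ].
/ɡ/ (between /ɡ/ and /o/) fails the environment for rule 4, so it stays [ɡ].
/o/ (between /ɡ/ and /f/) is in the target of rule 3 but the environment (before a nasal consonant) is not met → [o].
/f/ (between /o/ and /l/): rule 2 targets it, but not between two vowels → unchanged [f].
/l/ stays [l].
/o/ (between /l/ and /s/): rule 3 targets it, but not before a nasal consonant → unchanged [o].
/s/ (word-final) is in the target of rule 2 but the environment (between two vowels) is not met → [s].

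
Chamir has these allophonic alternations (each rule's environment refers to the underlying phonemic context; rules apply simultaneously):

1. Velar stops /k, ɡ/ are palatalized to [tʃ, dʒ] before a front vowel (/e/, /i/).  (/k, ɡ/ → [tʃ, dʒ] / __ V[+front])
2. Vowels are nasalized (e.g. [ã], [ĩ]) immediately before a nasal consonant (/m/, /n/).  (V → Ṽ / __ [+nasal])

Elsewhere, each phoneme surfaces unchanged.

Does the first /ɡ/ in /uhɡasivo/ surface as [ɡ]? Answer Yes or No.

Yes

/ɡ/ (between /h/ and /a/) fails the environment for rule 1, so it stays [ɡ].
The actual realization is [ɡ], which matches [ɡ].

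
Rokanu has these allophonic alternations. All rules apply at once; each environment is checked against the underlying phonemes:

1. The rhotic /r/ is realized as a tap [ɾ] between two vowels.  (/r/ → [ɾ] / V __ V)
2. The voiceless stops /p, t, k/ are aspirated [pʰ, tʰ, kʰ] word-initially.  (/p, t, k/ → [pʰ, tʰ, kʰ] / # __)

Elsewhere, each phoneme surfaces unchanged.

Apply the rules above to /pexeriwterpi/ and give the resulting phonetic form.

[pʰexeɾiwterpi]

/p/ (word-initial) occurs word-initially → [pʰ] by rule 2.
/e/ stays [e].
/x/ stays [x].
/e/ (between /x/ and /r/) is unaffected → [e].
/r/ (between /e/ and /i/) occurs between two vowels → [ɾ] by rule 1.
/i/ (between /r/ and /w/) is unaffected → [i].
/w/ (between /i/ and /t/) is unaffected → [w].
/t/ (between /w/ and /e/) fails the environment for rule 2, so it stays [t].
/e/ (between /t/ and /r/): no rule targets it → [e].
/r/ (between /e/ and /p/) fails the environment for rule 1, so it stays [r].
/p/ — between /r/ and /i/; rule 2 does not apply here → [p].
/i/ stays [i].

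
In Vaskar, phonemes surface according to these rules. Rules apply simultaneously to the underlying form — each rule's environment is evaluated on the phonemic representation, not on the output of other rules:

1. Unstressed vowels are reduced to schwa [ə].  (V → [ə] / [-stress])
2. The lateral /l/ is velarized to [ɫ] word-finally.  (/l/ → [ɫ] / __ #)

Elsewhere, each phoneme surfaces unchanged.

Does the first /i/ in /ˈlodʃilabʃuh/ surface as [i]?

/i/ meets the environment for rule 1 (in an unstressed syllable) → [ə].
The actual realization is [ə], not [i].

No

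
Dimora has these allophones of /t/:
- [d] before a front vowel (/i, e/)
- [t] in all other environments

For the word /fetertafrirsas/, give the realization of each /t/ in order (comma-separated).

[d], [t]

Occurrence 1 (position 3): before a front vowel (/i, e/) → [d].
Occurrence 2 (position 6): no conditioning environment matches → elsewhere allophone [t].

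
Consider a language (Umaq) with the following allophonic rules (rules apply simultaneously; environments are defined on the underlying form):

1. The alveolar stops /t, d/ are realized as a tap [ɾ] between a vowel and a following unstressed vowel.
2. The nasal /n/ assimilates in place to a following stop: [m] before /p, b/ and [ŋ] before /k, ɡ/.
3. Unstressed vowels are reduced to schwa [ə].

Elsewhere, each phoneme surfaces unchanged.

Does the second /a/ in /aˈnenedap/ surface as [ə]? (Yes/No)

Yes

/a/ (between /d/ and /p/): in an unstressed syllable, so rule 3 applies → [ə].
The actual realization is [ə], which matches [ə].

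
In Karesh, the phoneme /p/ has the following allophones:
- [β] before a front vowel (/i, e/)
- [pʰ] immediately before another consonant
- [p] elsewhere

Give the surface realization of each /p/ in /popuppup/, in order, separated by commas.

Occurrence 1 (position 1): no conditioning environment matches → elsewhere allophone [p].
Occurrence 2 (position 3): no conditioning environment matches → elsewhere allophone [p].
Occurrence 3 (position 5): immediately before another consonant → [pʰ].
Occurrence 4 (position 6): no conditioning environment matches → elsewhere allophone [p].
Occurrence 5 (position 8): no conditioning environment matches → elsewhere allophone [p].

[p], [p], [pʰ], [p], [p]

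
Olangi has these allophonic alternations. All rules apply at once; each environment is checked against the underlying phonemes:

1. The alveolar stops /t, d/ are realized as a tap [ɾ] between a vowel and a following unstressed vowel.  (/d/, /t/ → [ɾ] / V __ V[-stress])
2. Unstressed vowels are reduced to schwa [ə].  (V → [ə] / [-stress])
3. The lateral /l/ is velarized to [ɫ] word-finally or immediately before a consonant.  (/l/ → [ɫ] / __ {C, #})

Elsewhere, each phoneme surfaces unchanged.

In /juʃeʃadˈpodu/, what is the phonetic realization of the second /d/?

/d/ (between /o/ and /u/): between a vowel and a following unstressed vowel, so rule 1 applies → [ɾ].

[ɾ]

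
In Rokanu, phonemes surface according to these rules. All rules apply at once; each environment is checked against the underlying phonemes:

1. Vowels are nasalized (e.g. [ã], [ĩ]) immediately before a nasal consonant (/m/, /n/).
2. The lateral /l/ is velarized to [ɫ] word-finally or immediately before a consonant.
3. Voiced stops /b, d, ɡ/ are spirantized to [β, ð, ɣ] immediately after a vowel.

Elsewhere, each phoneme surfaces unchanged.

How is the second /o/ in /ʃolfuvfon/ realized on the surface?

[õ]

/o/ (between /f/ and /n/) occurs before a nasal consonant → [õ] by rule 1.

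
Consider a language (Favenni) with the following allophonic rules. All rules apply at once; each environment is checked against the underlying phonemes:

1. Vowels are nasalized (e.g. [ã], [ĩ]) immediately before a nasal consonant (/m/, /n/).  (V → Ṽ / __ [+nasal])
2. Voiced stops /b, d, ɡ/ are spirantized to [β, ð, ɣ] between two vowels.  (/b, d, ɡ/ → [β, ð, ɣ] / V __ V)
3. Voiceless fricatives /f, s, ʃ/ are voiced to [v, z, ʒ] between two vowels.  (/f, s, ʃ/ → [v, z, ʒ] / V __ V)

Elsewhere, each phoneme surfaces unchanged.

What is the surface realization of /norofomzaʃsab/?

/n/ (word-initial) is unaffected → [n].
/o/ (between /n/ and /r/) is in the target of rule 1 but the environment (before a nasal consonant) is not met → [o].
/r/ stays [r].
/o/ (between /r/ and /f/) is in the target of rule 1 but the environment (before a nasal consonant) is not met → [o].
/f/ meets the environment for rule 3 (between two vowels) → [v].
Rule 1 applies to /o/ (between /f/ and /m/: before a nasal consonant) → [õ].
/m/ (between /o/ and /z/): no rule targets it → [m].
/z/ (between /m/ and /a/): no rule targets it → [z].
/a/ (between /z/ and /ʃ/) fails the environment for rule 1, so it stays [a].
/ʃ/ — between /a/ and /s/; rule 3 does not apply here → [ʃ].
/s/ (between /ʃ/ and /a/): rule 3 targets it, but not between two vowels → unchanged [s].
/a/ (between /s/ and /b/) fails the environment for rule 1, so it stays [a].
/b/ — word-final; rule 2 does not apply here → [b].

[norovõmzaʃsab]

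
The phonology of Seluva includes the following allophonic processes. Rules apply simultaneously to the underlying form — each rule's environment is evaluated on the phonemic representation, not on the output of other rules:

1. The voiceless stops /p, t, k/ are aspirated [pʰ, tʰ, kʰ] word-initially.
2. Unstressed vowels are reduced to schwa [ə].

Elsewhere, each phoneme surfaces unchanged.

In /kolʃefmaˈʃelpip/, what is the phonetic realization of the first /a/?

/a/ (between /m/ and /ʃ/): in an unstressed syllable, so rule 2 applies → [ə].

[ə]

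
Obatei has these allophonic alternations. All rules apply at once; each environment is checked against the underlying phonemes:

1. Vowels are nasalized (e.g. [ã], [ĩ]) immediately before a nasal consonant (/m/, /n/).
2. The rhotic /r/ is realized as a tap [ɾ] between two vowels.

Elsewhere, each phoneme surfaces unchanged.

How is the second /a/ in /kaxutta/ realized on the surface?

[a]

/a/ (word-final) fails the environment for rule 1, so it stays [a].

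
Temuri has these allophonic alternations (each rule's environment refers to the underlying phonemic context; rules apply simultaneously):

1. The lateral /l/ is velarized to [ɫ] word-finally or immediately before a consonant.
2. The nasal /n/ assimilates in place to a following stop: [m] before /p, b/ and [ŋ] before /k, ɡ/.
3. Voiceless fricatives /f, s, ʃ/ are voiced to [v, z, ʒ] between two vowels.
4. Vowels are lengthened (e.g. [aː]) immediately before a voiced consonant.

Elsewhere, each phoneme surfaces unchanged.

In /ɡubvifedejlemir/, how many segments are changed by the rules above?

Segments that undergo a rule: /u/ → [uː] (rule 4); /f/ → [v] (rule 3); /e/ → [eː] (rule 4); /e/ → [eː] (rule 4); /e/ → [eː] (rule 4); /i/ → [iː] (rule 4).
All other segments surface unchanged.

6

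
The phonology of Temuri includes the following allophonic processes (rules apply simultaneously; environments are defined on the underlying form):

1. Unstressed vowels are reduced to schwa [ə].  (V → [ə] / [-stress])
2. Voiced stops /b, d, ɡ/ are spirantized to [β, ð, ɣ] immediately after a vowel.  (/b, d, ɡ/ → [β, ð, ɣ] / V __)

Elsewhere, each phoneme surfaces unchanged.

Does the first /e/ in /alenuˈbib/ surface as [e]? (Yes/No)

/e/ (between /l/ and /n/) occurs in an unstressed syllable → [ə] by rule 1.
The actual realization is [ə], not [e].

No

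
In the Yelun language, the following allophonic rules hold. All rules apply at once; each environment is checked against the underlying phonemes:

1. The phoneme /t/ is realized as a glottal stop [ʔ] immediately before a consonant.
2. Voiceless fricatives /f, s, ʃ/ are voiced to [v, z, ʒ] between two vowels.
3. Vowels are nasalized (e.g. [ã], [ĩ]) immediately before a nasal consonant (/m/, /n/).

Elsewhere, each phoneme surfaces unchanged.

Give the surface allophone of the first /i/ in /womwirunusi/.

/i/ (between /w/ and /r/) fails the environment for rule 3, so it stays [i].

[i]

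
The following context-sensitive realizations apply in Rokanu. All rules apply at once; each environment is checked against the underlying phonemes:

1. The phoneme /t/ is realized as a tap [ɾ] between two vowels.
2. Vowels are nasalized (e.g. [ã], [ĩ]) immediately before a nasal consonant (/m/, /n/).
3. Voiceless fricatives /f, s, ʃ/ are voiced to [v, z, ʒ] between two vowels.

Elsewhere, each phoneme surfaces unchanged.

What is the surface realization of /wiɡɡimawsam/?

[wiɡɡĩmawsãm]

/w/ (word-initial): no rule targets it → [w].
/i/ (between /w/ and /ɡ/) is in the target of rule 2 but the environment (before a nasal consonant) is not met → [i].
/ɡ/ — not in any rule's target class → [ɡ].
/ɡ/ (between /ɡ/ and /i/) is unaffected → [ɡ].
/i/ — between /ɡ/ and /m/, before a nasal consonant — surfaces as [ĩ] (rule 2).
/m/ stays [m].
/a/ (between /m/ and /w/) is in the target of rule 2 but the environment (before a nasal consonant) is not met → [a].
/w/ (between /a/ and /s/): no rule targets it → [w].
/s/ — between /w/ and /a/; rule 3 does not apply here → [s].
/a/ (between /s/ and /m/): before a nasal consonant, so rule 2 applies → [ã].
/m/ — not in any rule's target class → [m].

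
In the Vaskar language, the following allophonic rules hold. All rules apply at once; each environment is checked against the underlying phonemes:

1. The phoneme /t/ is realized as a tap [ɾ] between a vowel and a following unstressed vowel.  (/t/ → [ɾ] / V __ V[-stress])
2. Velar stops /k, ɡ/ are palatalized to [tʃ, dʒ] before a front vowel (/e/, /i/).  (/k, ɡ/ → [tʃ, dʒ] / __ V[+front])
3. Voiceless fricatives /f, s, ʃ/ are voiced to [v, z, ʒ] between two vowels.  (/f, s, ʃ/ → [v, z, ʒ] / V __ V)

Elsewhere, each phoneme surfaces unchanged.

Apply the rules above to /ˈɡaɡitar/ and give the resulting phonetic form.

/ɡ/ — word-initial; rule 2 does not apply here → [ɡ].
/a/ — not in any rule's target class → [a].
/ɡ/ (between /a/ and /i/) occurs before a front vowel → [dʒ] by rule 2.
/i/ (between /ɡ/ and /t/): no rule targets it → [i].
Rule 1 applies to /t/ (between /i/ and /a/: between a vowel and a following unstressed vowel) → [ɾ].
/a/ (between /t/ and /r/): no rule targets it → [a].
/r/ (word-final): no rule targets it → [r].

[ˈɡadʒiɾar]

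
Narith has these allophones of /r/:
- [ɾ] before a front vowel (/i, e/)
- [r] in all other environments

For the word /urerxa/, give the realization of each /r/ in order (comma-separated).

Occurrence 1 (position 2): before a front vowel (/i, e/) → [ɾ].
Occurrence 2 (position 4): no conditioning environment matches → elsewhere allophone [r].

[ɾ], [r]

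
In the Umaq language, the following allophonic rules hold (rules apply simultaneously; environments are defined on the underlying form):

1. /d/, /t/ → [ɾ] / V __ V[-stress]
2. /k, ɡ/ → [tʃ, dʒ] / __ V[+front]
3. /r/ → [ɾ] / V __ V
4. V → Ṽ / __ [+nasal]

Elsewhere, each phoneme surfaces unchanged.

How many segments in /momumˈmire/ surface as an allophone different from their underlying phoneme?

3

Segments that undergo a rule: /o/ → [õ] (rule 4); /u/ → [ũ] (rule 4); /r/ → [ɾ] (rule 3).
All other segments surface unchanged.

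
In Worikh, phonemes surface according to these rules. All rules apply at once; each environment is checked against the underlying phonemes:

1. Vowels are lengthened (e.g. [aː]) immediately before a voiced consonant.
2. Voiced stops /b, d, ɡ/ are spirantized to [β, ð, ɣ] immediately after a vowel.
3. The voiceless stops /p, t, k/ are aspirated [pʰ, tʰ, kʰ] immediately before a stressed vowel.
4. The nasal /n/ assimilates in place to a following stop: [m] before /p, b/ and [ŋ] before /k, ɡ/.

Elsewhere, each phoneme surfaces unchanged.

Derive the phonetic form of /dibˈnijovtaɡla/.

/d/ (word-initial): rule 2 targets it, but not immediately after a vowel → unchanged [d].
/i/ meets the environment for rule 1 (before a voiced consonant) → [iː].
/b/ meets the environment for rule 2 (immediately after a vowel) → [β].
/n/ — between /b/ and /i/; rule 4 does not apply here → [n].
/i/ — between /n/ and /j/, before a voiced consonant — surfaces as [iː] (rule 1).
/j/ (between /i/ and /o/): no rule targets it → [j].
/o/ (between /j/ and /v/) occurs before a voiced consonant → [oː] by rule 1.
/v/ stays [v].
/t/ (between /v/ and /a/) is in the target of rule 3 but the environment (immediately before a stressed vowel) is not met → [t].
/a/ meets the environment for rule 1 (before a voiced consonant) → [aː].
Rule 2 applies to /ɡ/ (between /a/ and /l/: immediately after a vowel) → [ɣ].
/l/ (between /ɡ/ and /a/) is unaffected → [l].
/a/ (word-final) is in the target of rule 1 but the environment (before a voiced consonant) is not met → [a].

[diːβˈniːjoːvtaːɣla]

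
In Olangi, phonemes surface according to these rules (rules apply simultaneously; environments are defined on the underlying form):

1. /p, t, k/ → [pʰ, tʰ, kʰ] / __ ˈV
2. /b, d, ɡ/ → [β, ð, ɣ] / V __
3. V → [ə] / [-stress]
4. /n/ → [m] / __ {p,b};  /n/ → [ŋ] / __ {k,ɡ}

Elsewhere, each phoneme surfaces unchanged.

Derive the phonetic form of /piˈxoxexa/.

/p/ (word-initial) fails the environment for rule 1, so it stays [p].
/i/ meets the environment for rule 3 (in an unstressed syllable) → [ə].
/o/ (between /x/ and /x/) fails the environment for rule 3, so it stays [o].
/e/ — between /x/ and /x/, in an unstressed syllable — surfaces as [ə] (rule 3).
/a/ — word-final, in an unstressed syllable — surfaces as [ə] (rule 3).

[pəˈxoxəxə]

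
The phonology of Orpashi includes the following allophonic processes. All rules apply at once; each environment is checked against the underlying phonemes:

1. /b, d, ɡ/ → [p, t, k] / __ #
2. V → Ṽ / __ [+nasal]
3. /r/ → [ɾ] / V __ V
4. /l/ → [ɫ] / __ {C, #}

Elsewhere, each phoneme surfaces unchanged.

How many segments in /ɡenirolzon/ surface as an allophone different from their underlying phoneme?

Segments that undergo a rule: /e/ → [ẽ] (rule 2); /r/ → [ɾ] (rule 3); /l/ → [ɫ] (rule 4); /o/ → [õ] (rule 2).
All other segments surface unchanged.

4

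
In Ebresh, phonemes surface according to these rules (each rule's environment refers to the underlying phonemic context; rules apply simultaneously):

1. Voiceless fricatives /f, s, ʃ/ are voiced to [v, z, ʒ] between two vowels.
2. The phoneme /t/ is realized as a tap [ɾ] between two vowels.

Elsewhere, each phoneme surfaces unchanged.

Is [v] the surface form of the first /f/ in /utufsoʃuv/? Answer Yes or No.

No

/f/ (between /u/ and /s/): rule 1 targets it, but not between two vowels → unchanged [f].
The actual realization is [f], not [v].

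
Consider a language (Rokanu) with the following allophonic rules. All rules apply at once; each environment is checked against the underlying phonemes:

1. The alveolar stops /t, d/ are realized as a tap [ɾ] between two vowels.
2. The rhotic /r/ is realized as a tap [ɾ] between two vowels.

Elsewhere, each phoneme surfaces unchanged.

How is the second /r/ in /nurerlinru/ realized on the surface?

[r]

/r/ (between /e/ and /l/) fails the environment for rule 2, so it stays [r].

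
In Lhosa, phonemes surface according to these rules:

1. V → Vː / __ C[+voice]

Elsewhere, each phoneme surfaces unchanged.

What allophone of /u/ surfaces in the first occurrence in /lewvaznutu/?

/u/ (between /n/ and /t/) fails the environment for rule 1, so it stays [u].

[u]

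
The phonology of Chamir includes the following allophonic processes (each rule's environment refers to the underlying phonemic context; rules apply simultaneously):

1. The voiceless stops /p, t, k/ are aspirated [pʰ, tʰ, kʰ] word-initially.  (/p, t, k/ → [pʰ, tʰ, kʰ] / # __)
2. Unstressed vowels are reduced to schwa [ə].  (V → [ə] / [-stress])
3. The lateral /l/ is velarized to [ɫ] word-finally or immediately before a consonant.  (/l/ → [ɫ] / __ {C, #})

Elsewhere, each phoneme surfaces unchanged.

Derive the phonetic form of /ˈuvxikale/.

[ˈuvxəkələ]

/u/ (word-initial): rule 2 targets it, but not in an unstressed syllable → unchanged [u].
/v/ (between /u/ and /x/): no rule targets it → [v].
/x/ stays [x].
Rule 2 applies to /i/ (between /x/ and /k/: in an unstressed syllable) → [ə].
/k/ (between /i/ and /a/): rule 1 targets it, but not word-initially → unchanged [k].
/a/ (between /k/ and /l/): in an unstressed syllable, so rule 2 applies → [ə].
/l/ (between /a/ and /e/) is in the target of rule 3 but the environment (word-finally or immediately before a consonant) is not met → [l].
/e/ — word-final, in an unstressed syllable — surfaces as [ə] (rule 2).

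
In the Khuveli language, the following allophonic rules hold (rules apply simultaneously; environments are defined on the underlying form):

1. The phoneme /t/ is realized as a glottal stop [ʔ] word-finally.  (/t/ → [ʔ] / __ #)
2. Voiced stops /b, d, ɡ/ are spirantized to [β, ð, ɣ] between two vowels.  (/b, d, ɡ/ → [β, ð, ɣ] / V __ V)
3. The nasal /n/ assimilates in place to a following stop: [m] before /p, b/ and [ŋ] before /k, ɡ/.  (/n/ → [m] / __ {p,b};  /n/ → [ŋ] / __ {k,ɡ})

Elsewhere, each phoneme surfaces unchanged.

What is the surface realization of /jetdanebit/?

/t/ — between /e/ and /d/; rule 1 does not apply here → [t].
/d/ — between /t/ and /a/; rule 2 does not apply here → [d].
/n/ — between /a/ and /e/; rule 3 does not apply here → [n].
/b/ — between /e/ and /i/, between two vowels — surfaces as [β] (rule 2).
/t/ (word-final): word-finally, so rule 1 applies → [ʔ].

[jetdaneβiʔ]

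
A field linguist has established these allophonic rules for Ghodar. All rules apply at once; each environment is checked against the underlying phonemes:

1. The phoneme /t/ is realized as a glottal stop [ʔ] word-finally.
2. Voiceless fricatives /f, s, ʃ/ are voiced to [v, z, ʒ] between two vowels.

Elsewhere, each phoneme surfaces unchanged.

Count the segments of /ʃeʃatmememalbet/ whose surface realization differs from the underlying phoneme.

2

Segments that undergo a rule: /ʃ/ → [ʒ] (rule 2); /t/ → [ʔ] (rule 1).
All other segments surface unchanged.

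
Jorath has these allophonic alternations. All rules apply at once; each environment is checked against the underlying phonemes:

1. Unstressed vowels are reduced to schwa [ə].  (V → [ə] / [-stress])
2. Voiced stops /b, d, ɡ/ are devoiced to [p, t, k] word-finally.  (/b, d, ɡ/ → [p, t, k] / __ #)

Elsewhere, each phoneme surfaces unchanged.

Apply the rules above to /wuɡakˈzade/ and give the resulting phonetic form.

[wəɡəkˈzadə]

/w/ (word-initial) is unaffected → [w].
/u/ (between /w/ and /ɡ/) occurs in an unstressed syllable → [ə] by rule 1.
/ɡ/ (between /u/ and /a/) fails the environment for rule 2, so it stays [ɡ].
Rule 1 applies to /a/ (between /ɡ/ and /k/: in an unstressed syllable) → [ə].
/k/ (between /a/ and /z/) is unaffected → [k].
/z/ (between /k/ and /a/) is unaffected → [z].
/a/ (between /z/ and /d/): rule 1 targets it, but not in an unstressed syllable → unchanged [a].
/d/ (between /a/ and /e/) fails the environment for rule 2, so it stays [d].
/e/ — word-final, in an unstressed syllable — surfaces as [ə] (rule 1).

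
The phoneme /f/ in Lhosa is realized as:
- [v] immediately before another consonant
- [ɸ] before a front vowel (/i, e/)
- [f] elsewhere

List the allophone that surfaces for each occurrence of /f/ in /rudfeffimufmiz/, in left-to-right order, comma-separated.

Occurrence 1 (position 4): before a front vowel (/i, e/) → [ɸ].
Occurrence 2 (position 6): immediately before another consonant → [v].
Occurrence 3 (position 7): before a front vowel (/i, e/) → [ɸ].
Occurrence 4 (position 11): immediately before another consonant → [v].

[ɸ], [v], [ɸ], [v]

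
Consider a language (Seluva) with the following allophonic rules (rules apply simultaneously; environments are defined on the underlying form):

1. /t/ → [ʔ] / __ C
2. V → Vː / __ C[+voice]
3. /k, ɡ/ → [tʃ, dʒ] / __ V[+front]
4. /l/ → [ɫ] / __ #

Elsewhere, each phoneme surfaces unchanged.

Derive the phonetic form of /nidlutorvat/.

/i/ (between /n/ and /d/) occurs before a voiced consonant → [iː] by rule 2.
/l/ (between /d/ and /u/): rule 4 targets it, but not word-finally → unchanged [l].
/u/ (between /l/ and /t/): rule 2 targets it, but not before a voiced consonant → unchanged [u].
/t/ — between /u/ and /o/; rule 1 does not apply here → [t].
/o/ — between /t/ and /r/, before a voiced consonant — surfaces as [oː] (rule 2).
/a/ — between /v/ and /t/; rule 2 does not apply here → [a].
/t/ (word-final) fails the environment for rule 1, so it stays [t].

[niːdlutoːrvat]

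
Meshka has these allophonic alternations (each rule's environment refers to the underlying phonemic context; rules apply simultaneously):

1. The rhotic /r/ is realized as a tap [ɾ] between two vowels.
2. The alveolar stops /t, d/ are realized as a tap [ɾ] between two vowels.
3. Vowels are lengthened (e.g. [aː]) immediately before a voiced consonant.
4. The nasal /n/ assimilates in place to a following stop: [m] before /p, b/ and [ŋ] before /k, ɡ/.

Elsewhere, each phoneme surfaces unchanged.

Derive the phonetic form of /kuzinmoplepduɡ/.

[kuːziːnmoplepduːɡ]

/k/ — not in any rule's target class → [k].
/u/ (between /k/ and /z/): before a voiced consonant, so rule 3 applies → [uː].
/z/ (between /u/ and /i/) is unaffected → [z].
Rule 3 applies to /i/ (between /z/ and /n/: before a voiced consonant) → [iː].
/n/ (between /i/ and /m/): rule 4 targets it, but not before a labial or velar stop → unchanged [n].
/m/ stays [m].
/o/ (between /m/ and /p/) fails the environment for rule 3, so it stays [o].
/p/ (between /o/ and /l/) is unaffected → [p].
/l/ stays [l].
/e/ (between /l/ and /p/) fails the environment for rule 3, so it stays [e].
/p/ stays [p].
/d/ (between /p/ and /u/) fails the environment for rule 2, so it stays [d].
/u/ (between /d/ and /ɡ/): before a voiced consonant, so rule 3 applies → [uː].
/ɡ/ stays [ɡ].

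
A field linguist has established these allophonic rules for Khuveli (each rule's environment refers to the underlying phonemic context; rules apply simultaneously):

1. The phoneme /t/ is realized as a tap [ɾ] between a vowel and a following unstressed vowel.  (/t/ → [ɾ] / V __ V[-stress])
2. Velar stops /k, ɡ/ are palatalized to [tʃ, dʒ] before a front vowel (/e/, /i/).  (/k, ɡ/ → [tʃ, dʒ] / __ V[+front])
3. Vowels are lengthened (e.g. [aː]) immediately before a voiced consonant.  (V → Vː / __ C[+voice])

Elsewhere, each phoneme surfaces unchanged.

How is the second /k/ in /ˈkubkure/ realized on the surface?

/k/ (between /b/ and /u/): rule 2 targets it, but not before a front vowel → unchanged [k].

[k]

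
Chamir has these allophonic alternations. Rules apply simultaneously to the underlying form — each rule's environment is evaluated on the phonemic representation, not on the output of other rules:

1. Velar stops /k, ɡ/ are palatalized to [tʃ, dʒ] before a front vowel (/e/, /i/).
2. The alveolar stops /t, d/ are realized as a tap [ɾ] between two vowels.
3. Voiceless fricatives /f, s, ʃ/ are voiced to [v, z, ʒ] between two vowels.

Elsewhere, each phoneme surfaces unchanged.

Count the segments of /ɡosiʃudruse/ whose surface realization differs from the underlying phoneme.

Segments that undergo a rule: /s/ → [z] (rule 3); /ʃ/ → [ʒ] (rule 3); /s/ → [z] (rule 3).
All other segments surface unchanged.

3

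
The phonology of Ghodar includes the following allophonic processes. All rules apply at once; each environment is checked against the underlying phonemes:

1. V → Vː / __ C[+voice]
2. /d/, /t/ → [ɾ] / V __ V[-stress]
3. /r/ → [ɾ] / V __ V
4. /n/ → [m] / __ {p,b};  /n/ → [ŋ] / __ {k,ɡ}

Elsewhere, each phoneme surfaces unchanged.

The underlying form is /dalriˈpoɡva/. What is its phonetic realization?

[daːlriˈpoːɡva]

/d/ (word-initial) fails the environment for rule 2, so it stays [d].
/a/ meets the environment for rule 1 (before a voiced consonant) → [aː].
/r/ — between /l/ and /i/; rule 3 does not apply here → [r].
/i/ (between /r/ and /p/): rule 1 targets it, but not before a voiced consonant → unchanged [i].
/o/ meets the environment for rule 1 (before a voiced consonant) → [oː].
/a/ (word-final) fails the environment for rule 1, so it stays [a].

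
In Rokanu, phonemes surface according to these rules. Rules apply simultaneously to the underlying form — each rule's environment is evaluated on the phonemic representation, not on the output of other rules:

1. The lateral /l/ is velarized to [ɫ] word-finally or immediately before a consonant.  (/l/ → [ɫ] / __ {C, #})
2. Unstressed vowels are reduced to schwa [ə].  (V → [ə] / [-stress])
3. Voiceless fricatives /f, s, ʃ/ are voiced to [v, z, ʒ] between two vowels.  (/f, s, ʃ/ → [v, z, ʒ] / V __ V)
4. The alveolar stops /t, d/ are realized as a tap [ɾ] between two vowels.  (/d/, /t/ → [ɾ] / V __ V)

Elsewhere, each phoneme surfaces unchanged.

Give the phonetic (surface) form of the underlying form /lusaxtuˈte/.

[ləzəxtəˈɾe]

/l/ (word-initial) is in the target of rule 1 but the environment (word-finally or immediately before a consonant) is not met → [l].
/u/ (between /l/ and /s/) occurs in an unstressed syllable → [ə] by rule 2.
Rule 3 applies to /s/ (between /u/ and /a/: between two vowels) → [z].
/a/ (between /s/ and /x/) occurs in an unstressed syllable → [ə] by rule 2.
/t/ (between /x/ and /u/) fails the environment for rule 4, so it stays [t].
/u/ — between /t/ and /t/, in an unstressed syllable — surfaces as [ə] (rule 2).
Rule 4 applies to /t/ (between /u/ and /e/: between two vowels) → [ɾ].
/e/ (word-final) fails the environment for rule 2, so it stays [e].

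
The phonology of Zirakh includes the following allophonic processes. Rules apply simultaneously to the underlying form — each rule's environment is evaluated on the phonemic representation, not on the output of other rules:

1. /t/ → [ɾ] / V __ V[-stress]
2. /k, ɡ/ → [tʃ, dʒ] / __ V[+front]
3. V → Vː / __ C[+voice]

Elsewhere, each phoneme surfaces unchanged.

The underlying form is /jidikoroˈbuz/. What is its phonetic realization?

[jiːdikoːroːˈbuːz]

/j/ stays [j].
/i/ meets the environment for rule 3 (before a voiced consonant) → [iː].
/d/ stays [d].
/i/ (between /d/ and /k/) is in the target of rule 3 but the environment (before a voiced consonant) is not met → [i].
/k/ (between /i/ and /o/) is in the target of rule 2 but the environment (before a front vowel) is not met → [k].
/o/ (between /k/ and /r/) occurs before a voiced consonant → [oː] by rule 3.
/r/ stays [r].
/o/ (between /r/ and /b/) occurs before a voiced consonant → [oː] by rule 3.
/b/ (between /o/ and /u/): no rule targets it → [b].
/u/ — between /b/ and /z/, before a voiced consonant — surfaces as [uː] (rule 3).
/z/ stays [z].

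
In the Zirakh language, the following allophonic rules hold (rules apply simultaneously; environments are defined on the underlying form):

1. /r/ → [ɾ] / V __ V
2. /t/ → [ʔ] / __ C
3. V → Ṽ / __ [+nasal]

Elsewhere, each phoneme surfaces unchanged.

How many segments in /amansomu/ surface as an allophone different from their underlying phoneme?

3

Segments that undergo a rule: /a/ → [ã] (rule 3); /a/ → [ã] (rule 3); /o/ → [õ] (rule 3).
All other segments surface unchanged.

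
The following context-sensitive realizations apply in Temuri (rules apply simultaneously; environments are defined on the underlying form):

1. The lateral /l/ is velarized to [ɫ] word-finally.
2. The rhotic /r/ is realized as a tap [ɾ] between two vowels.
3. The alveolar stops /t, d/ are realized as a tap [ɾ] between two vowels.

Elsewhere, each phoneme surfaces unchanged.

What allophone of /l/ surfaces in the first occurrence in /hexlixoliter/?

/l/ (between /x/ and /i/) fails the environment for rule 1, so it stays [l].

[l]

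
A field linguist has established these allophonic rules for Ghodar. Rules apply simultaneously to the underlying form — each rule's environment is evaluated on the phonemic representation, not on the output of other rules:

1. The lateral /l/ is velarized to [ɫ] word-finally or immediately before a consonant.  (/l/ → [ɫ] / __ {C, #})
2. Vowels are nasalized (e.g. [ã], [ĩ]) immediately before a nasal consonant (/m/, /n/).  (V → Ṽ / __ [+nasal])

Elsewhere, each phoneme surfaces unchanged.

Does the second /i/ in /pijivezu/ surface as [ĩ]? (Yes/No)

/i/ (between /j/ and /v/): rule 2 targets it, but not before a nasal consonant → unchanged [i].
The actual realization is [i], not [ĩ].

No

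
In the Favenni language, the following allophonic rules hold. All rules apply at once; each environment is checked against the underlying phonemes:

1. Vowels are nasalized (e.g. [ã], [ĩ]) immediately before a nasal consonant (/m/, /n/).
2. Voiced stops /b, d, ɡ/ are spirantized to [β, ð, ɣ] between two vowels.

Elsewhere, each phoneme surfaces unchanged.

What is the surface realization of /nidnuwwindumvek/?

/n/ (word-initial) is unaffected → [n].
/i/ (between /n/ and /d/): rule 1 targets it, but not before a nasal consonant → unchanged [i].
/d/ (between /i/ and /n/) is in the target of rule 2 but the environment (between two vowels) is not met → [d].
/n/ stays [n].
/u/ (between /n/ and /w/) fails the environment for rule 1, so it stays [u].
/w/ — not in any rule's target class → [w].
/w/ (between /w/ and /i/): no rule targets it → [w].
Rule 1 applies to /i/ (between /w/ and /n/: before a nasal consonant) → [ĩ].
/n/ stays [n].
/d/ (between /n/ and /u/): rule 2 targets it, but not between two vowels → unchanged [d].
/u/ (between /d/ and /m/): before a nasal consonant, so rule 1 applies → [ũ].
/m/ (between /u/ and /v/) is unaffected → [m].
/v/ stays [v].
/e/ — between /v/ and /k/; rule 1 does not apply here → [e].
/k/ stays [k].

[nidnuwwĩndũmvek]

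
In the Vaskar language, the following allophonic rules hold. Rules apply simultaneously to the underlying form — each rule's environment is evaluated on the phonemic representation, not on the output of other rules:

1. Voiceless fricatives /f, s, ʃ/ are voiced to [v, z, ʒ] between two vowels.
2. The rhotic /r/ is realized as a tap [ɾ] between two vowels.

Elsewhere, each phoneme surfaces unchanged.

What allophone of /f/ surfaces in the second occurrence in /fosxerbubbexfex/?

[f]

/f/ (between /x/ and /e/) is in the target of rule 1 but the environment (between two vowels) is not met → [f].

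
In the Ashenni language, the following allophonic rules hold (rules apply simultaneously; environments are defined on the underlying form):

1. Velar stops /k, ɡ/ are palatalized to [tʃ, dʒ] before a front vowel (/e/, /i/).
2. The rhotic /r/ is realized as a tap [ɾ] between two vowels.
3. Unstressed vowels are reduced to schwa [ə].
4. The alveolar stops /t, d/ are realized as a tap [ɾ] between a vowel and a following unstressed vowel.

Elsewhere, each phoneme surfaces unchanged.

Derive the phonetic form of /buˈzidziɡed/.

/b/ (word-initial): no rule targets it → [b].
/u/ (between /b/ and /z/) occurs in an unstressed syllable → [ə] by rule 3.
/z/ (between /u/ and /i/): no rule targets it → [z].
/i/ (between /z/ and /d/) is in the target of rule 3 but the environment (in an unstressed syllable) is not met → [i].
/d/ (between /i/ and /z/) fails the environment for rule 4, so it stays [d].
/z/ stays [z].
/i/ (between /z/ and /ɡ/): in an unstressed syllable, so rule 3 applies → [ə].
Rule 1 applies to /ɡ/ (between /i/ and /e/: before a front vowel) → [dʒ].
/e/ — between /ɡ/ and /d/, in an unstressed syllable — surfaces as [ə] (rule 3).
/d/ (word-final): rule 4 targets it, but not between a vowel and a following unstressed vowel → unchanged [d].

[bəˈzidzədʒəd]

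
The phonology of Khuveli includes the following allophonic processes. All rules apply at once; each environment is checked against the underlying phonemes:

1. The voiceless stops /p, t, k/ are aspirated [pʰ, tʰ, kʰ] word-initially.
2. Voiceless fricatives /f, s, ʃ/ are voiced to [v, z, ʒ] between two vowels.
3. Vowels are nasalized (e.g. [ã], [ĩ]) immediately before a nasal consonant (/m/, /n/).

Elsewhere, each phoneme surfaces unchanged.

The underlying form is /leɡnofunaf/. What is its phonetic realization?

/l/ stays [l].
/e/ (between /l/ and /ɡ/): rule 3 targets it, but not before a nasal consonant → unchanged [e].
/ɡ/ — not in any rule's target class → [ɡ].
/n/ (between /ɡ/ and /o/) is unaffected → [n].
/o/ — between /n/ and /f/; rule 3 does not apply here → [o].
/f/ (between /o/ and /u/): between two vowels, so rule 2 applies → [v].
Rule 3 applies to /u/ (between /f/ and /n/: before a nasal consonant) → [ũ].
/n/ (between /u/ and /a/): no rule targets it → [n].
/a/ — between /n/ and /f/; rule 3 does not apply here → [a].
/f/ (word-final) fails the environment for rule 2, so it stays [f].

[leɡnovũnaf]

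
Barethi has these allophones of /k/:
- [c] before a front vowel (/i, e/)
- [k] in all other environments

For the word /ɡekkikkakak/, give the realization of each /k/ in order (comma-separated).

[k], [c], [k], [k], [k], [k]

Occurrence 1 (position 3): no conditioning environment matches → elsewhere allophone [k].
Occurrence 2 (position 4): before a front vowel → [c].
Occurrence 3 (position 6): no conditioning environment matches → elsewhere allophone [k].
Occurrence 4 (position 7): no conditioning environment matches → elsewhere allophone [k].
Occurrence 5 (position 9): no conditioning environment matches → elsewhere allophone [k].
Occurrence 6 (position 11): no conditioning environment matches → elsewhere allophone [k].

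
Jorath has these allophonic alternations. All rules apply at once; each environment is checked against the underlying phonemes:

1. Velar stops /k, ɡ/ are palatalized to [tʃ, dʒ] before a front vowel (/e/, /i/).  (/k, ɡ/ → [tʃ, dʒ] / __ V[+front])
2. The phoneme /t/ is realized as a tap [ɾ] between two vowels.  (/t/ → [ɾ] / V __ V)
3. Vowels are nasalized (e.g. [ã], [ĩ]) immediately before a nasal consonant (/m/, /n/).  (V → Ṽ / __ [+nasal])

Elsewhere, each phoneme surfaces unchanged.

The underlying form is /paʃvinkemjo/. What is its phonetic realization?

[paʃvĩntʃẽmjo]

/p/ (word-initial) is unaffected → [p].
/a/ (between /p/ and /ʃ/) fails the environment for rule 3, so it stays [a].
/ʃ/ (between /a/ and /v/) is unaffected → [ʃ].
/v/ (between /ʃ/ and /i/): no rule targets it → [v].
/i/ meets the environment for rule 3 (before a nasal consonant) → [ĩ].
/n/ (between /i/ and /k/) is unaffected → [n].
Rule 1 applies to /k/ (between /n/ and /e/: before a front vowel) → [tʃ].
/e/ — between /k/ and /m/, before a nasal consonant — surfaces as [ẽ] (rule 3).
/m/ (between /e/ and /j/): no rule targets it → [m].
/j/ — not in any rule's target class → [j].
/o/ (word-final): rule 3 targets it, but not before a nasal consonant → unchanged [o].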